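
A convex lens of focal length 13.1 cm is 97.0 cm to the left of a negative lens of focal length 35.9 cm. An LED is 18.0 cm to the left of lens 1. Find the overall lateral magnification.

m = -1.13

Lens 1: 1/d_i1 = 1/(13.1) − 1/(18.0) = 0.02078, so d_i1 = 48.12 cm; m₁ = −d_i1/d_o1 = -2.673.
d_o2 = 97.0 − (48.12) = 48.88 cm.
f₂ = −35.9 cm (diverging).
Lens 2: 1/d_i2 = 1/(-35.9) − 1/(48.88) = -0.04831, so d_i2 = -20.70 cm; m₂ = −d_i2/d_o2 = +0.4234.
m = m₁·m₂ = (-2.673)(+0.4234) = -1.13.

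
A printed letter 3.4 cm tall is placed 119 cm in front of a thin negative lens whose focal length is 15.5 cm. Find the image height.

For a negative lens, f = -15.5 cm.
1/d_i = 1/f − 1/d_o = 1/(-15.50) − 1/(119) = -0.07292, so d_i = -13.71 cm.
m = −d_i/d_o = +0.1152.
|h_i| = |m|·h_o = 0.1152 × 3.4 = 0.392 cm. The image is virtual, upright and reduced, on the same side as the object.

0.392 cm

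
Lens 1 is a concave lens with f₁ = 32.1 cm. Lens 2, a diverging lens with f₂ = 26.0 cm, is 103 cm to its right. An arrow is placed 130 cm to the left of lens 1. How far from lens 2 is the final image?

21.6 cm

Lens 1 is diverging, so f₁ = −32.1 cm.
Lens 1: 1/d_i1 = 1/f₁ − 1/d_o1 = 1/(-32.1) − 1/(130) = -0.03884, so d_i1 = -25.74 cm.
The intermediate image is 25.74 cm to the left of lens 1 (virtual), which is 103 − (-25.74) = 128.7 cm to the left of lens 2, so d_o2 = +128.7 cm.
Lens 2 is diverging, so f₂ = −26.0 cm.
Lens 2: 1/d_i2 = 1/f₂ − 1/d_o2 = 1/(-26.0) − 1/(128.7) = -0.04623, so d_i2 = -21.6 cm.
The final image is virtual, 21.6 cm to the left of lens 2 (overall magnification ≈ 0.033).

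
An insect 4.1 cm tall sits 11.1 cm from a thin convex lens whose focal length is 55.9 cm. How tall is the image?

1/d_i = 1/f − 1/d_o = 1/(55.90) − 1/(11.1) = -0.07220, so d_i = -13.85 cm.
m = −d_i/d_o = +1.248.
|h_i| = |m|·h_o = 1.248 × 4.1 = 5.12 cm. The image is virtual, upright and enlarged, on the same side as the object.

5.12 cm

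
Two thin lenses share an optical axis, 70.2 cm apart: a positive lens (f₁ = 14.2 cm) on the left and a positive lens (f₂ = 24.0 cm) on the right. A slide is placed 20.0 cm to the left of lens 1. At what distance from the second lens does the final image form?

184 cm

Lens 1: 1/d_i1 = 1/f₁ − 1/d_o1 = 1/(14.2) − 1/(20.0) = 0.02042, so d_i1 = 48.97 cm.
The intermediate image is 48.97 cm to the right of lens 1, which is 70.2 − (48.97) = 21.23 cm to the left of lens 2, so d_o2 = +21.23 cm.
Lens 2: 1/d_i2 = 1/f₂ − 1/d_o2 = 1/(24.0) − 1/(21.23) = -0.005436, so d_i2 = -184 cm.
The final image is virtual, 184 cm to the left of lens 2 (overall magnification ≈ -21).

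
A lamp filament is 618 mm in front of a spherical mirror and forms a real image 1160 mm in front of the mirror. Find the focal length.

Real image ⇒ d_i = +1160 mm.
1/f = 1/d_o + 1/d_i = 1/(618) + 1/(1160) = 0.002480, so f = 403 mm.
Since f is positive, the spherical mirror is concave.

f = 403 mm (concave)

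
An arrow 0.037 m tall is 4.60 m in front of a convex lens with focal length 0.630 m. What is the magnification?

1/d_i = 1/f − 1/d_o = 1/(0.6300) − 1/(4.60) = 1.370, so d_i = 0.7300 m.
m = −d_i/d_o = −(0.7300)/(4.60) = -0.159.
The image is real, inverted and reduced, on the far side of the lens.

m = -0.159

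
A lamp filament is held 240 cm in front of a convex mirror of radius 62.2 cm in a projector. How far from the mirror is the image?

27.5 cm

f = R/2 = 62.2/2 = 31.10 cm; for a convex mirror, f = -31.10 cm.
Mirror equation: 1/s_i = 1/f − 1/s_o = 1/(-31.10) − 1/(240) = -0.03215 − 0.004167 = -0.03632, so s_i = -27.5 cm.
The image is virtual, upright and reduced, behind the mirror.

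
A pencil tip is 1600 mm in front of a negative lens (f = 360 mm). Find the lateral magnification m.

For a negative lens, f = -360 mm.
1/d_i = 1/f − 1/d_o = 1/(-360.0) − 1/(1600) = -0.003403, so d_i = -293.9 mm.
m = −d_i/d_o = −(-293.9)/(1600) = +0.184.
The image is virtual, upright and reduced, on the same side as the object.

m = +0.184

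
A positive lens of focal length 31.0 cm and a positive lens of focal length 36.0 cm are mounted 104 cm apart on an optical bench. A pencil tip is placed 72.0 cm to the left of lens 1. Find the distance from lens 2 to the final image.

Lens 1: 1/d_i1 = 1/f₁ − 1/d_o1 = 1/(31.0) − 1/(72.0) = 0.01837, so d_i1 = 54.44 cm.
The intermediate image is 54.44 cm to the right of lens 1, which is 104 − (54.44) = 49.56 cm to the left of lens 2, so d_o2 = +49.56 cm.
Lens 2: 1/d_i2 = 1/f₂ − 1/d_o2 = 1/(36.0) − 1/(49.56) = 0.007600, so d_i2 = 132 cm.
The final image is real, 132 cm to the right of lens 2 (overall magnification ≈ 2.0).

132 cm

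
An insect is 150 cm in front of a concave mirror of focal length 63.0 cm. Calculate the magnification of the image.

m = -0.724

1/d_i = 1/f − 1/d_o = 1/(63.00) − 1/(150) = 0.009206, so d_i = 108.6 cm.
m = −d_i/d_o = −(108.6)/(150) = -0.724.
The image is real, inverted and reduced, in front of the mirror.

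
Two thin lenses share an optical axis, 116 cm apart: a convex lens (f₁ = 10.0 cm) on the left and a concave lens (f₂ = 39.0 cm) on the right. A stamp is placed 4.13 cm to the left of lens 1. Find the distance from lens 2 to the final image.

29.6 cm

Lens 1: 1/d_i1 = 1/f₁ − 1/d_o1 = 1/(10.0) − 1/(4.13) = -0.1421, so d_i1 = -7.036 cm.
The intermediate image is 7.036 cm to the left of lens 1 (virtual), which is 116 − (-7.036) = 123.0 cm to the left of lens 2, so d_o2 = +123.0 cm.
Lens 2 is diverging, so f₂ = −39.0 cm.
Lens 2: 1/d_i2 = 1/f₂ − 1/d_o2 = 1/(-39.0) − 1/(123.0) = -0.03377, so d_i2 = -29.6 cm.
The final image is virtual, 29.6 cm to the left of lens 2 (overall magnification ≈ 0.41).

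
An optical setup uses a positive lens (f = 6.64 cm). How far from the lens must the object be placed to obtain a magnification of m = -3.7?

m = −d_i/d_o ⇒ d_i = −m·d_o.
1/f = 1/d_o + 1/d_i = 1/d_o − 1/(m·d_o) = (1 − 1/m)/d_o, so d_o = f(1 − 1/m) = (6.640)(1 − 1/(-3.7)) = 8.43 cm.

8.43 cm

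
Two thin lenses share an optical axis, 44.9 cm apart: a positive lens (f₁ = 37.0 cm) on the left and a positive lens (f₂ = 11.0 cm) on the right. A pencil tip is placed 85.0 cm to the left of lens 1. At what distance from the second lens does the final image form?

7.17 cm

Lens 1: 1/d_i1 = 1/f₁ − 1/d_o1 = 1/(37.0) − 1/(85.0) = 0.01526, so d_i1 = 65.52 cm.
The intermediate image is 65.52 cm to the right of lens 1, which lies 20.62 cm to the right of lens 2 — a virtual object — so d_o2 = −20.62 cm.
Lens 2: 1/d_i2 = 1/f₂ − 1/d_o2 = 1/(11.0) − 1/(-20.62) = 0.1394, so d_i2 = 7.17 cm.
The final image is real, 7.17 cm to the right of lens 2 (overall magnification ≈ -0.27).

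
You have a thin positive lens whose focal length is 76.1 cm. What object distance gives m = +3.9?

56.6 cm

m = −d_i/d_o ⇒ d_i = −m·d_o.
1/f = 1/d_o + 1/d_i = 1/d_o − 1/(m·d_o) = (1 − 1/m)/d_o, so d_o = f(1 − 1/m) = (76.10)(1 − 1/(+3.9)) = 56.6 cm.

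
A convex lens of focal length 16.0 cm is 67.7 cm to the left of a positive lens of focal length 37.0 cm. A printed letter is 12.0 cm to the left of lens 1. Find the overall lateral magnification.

m = -1.88

Lens 1: 1/d_i1 = 1/(16.0) − 1/(12.0) = -0.02083, so d_i1 = -48.00 cm; m₁ = −d_i1/d_o1 = +4.000.
d_o2 = 67.7 − (-48.00) = 115.7 cm.
Lens 2: 1/d_i2 = 1/(37.0) − 1/(115.7) = 0.01838, so d_i2 = 54.40 cm; m₂ = −d_i2/d_o2 = -0.4701.
m = m₁·m₂ = (+4.000)(-0.4701) = -1.88.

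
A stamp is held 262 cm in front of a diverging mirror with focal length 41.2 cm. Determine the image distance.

For a diverging mirror, f = -41.2 cm.
Mirror equation: 1/q = 1/f − 1/p = 1/(-41.20) − 1/(262) = -0.02427 − 0.003817 = -0.02809, so q = -35.6 cm.
The image is virtual, upright and reduced, behind the mirror.

35.6 cm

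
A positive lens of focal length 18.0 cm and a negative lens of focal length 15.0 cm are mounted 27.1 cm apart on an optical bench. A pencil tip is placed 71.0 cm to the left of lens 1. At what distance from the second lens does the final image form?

Lens 1: 1/d_i1 = 1/f₁ − 1/d_o1 = 1/(18.0) − 1/(71.0) = 0.04147, so d_i1 = 24.11 cm.
The intermediate image is 24.11 cm to the right of lens 1, which is 27.1 − (24.11) = 2.990 cm to the left of lens 2, so d_o2 = +2.990 cm.
Lens 2 is diverging, so f₂ = −15.0 cm.
Lens 2: 1/d_i2 = 1/f₂ − 1/d_o2 = 1/(-15.0) − 1/(2.990) = -0.4011, so d_i2 = -2.49 cm.
The final image is virtual, 2.49 cm to the left of lens 2 (overall magnification ≈ -0.28).

2.49 cm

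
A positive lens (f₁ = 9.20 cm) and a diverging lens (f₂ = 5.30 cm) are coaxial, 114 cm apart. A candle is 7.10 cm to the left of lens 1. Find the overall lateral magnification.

m = +0.154

Lens 1: 1/d_i1 = 1/(9.20) − 1/(7.10) = -0.03215, so d_i1 = -31.10 cm; m₁ = −d_i1/d_o1 = +4.380.
d_o2 = 114 − (-31.10) = 145.1 cm.
f₂ = −5.30 cm (diverging).
Lens 2: 1/d_i2 = 1/(-5.30) − 1/(145.1) = -0.1956, so d_i2 = -5.113 cm; m₂ = −d_i2/d_o2 = +0.03524.
m = m₁·m₂ = (+4.380)(+0.03524) = +0.154.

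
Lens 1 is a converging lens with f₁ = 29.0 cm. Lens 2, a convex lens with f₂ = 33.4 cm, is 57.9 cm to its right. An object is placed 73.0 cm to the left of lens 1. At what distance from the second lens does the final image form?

Lens 1: 1/d_i1 = 1/f₁ − 1/d_o1 = 1/(29.0) − 1/(73.0) = 0.02078, so d_i1 = 48.11 cm.
The intermediate image is 48.11 cm to the right of lens 1, which is 57.9 − (48.11) = 9.790 cm to the left of lens 2, so d_o2 = +9.790 cm.
Lens 2: 1/d_i2 = 1/f₂ − 1/d_o2 = 1/(33.4) − 1/(9.790) = -0.07220, so d_i2 = -13.8 cm.
The final image is virtual, 13.8 cm to the left of lens 2 (overall magnification ≈ -0.93).

13.8 cm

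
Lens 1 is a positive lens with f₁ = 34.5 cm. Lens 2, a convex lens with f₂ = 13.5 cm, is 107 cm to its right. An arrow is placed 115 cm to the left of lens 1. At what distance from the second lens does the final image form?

17.6 cm

Lens 1: 1/d_i1 = 1/f₁ − 1/d_o1 = 1/(34.5) − 1/(115) = 0.02029, so d_i1 = 49.29 cm.
The intermediate image is 49.29 cm to the right of lens 1, which is 107 − (49.29) = 57.71 cm to the left of lens 2, so d_o2 = +57.71 cm.
Lens 2: 1/d_i2 = 1/f₂ − 1/d_o2 = 1/(13.5) − 1/(57.71) = 0.05675, so d_i2 = 17.6 cm.
The final image is real, 17.6 cm to the right of lens 2 (overall magnification ≈ 0.13).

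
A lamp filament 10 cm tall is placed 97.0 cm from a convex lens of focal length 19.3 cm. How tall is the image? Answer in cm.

2.48 cm

1/d_i = 1/f − 1/d_o = 1/(19.30) − 1/(97.0) = 0.04150, so d_i = 24.09 cm.
m = −d_i/d_o = -0.2484.
|h_i| = |m|·h_o = 0.2484 × 10 = 2.48 cm. The image is real, inverted and reduced, on the far side of the lens.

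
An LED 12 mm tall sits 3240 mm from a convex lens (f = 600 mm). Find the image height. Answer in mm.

2.73 mm

1/d_i = 1/f − 1/d_o = 1/(600.0) − 1/(3240) = 0.001358, so d_i = 736.4 mm.
m = −d_i/d_o = -0.2273.
|h_i| = |m|·h_o = 0.2273 × 12 = 2.73 mm. The image is real, inverted and reduced, on the far side of the lens.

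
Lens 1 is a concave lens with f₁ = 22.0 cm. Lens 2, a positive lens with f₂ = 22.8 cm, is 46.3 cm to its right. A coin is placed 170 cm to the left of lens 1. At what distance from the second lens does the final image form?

34.9 cm

Lens 1 is diverging, so f₁ = −22.0 cm.
Lens 1: 1/d_i1 = 1/f₁ − 1/d_o1 = 1/(-22.0) − 1/(170) = -0.05134, so d_i1 = -19.48 cm.
The intermediate image is 19.48 cm to the left of lens 1 (virtual), which is 46.3 − (-19.48) = 65.78 cm to the left of lens 2, so d_o2 = +65.78 cm.
Lens 2: 1/d_i2 = 1/f₂ − 1/d_o2 = 1/(22.8) − 1/(65.78) = 0.02866, so d_i2 = 34.9 cm.
The final image is real, 34.9 cm to the right of lens 2 (overall magnification ≈ -0.061).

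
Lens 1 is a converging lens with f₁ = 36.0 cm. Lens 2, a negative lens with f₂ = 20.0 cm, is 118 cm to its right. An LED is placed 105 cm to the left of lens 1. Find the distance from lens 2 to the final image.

Lens 1: 1/d_i1 = 1/f₁ − 1/d_o1 = 1/(36.0) − 1/(105) = 0.01825, so d_i1 = 54.78 cm.
The intermediate image is 54.78 cm to the right of lens 1, which is 118 − (54.78) = 63.22 cm to the left of lens 2, so d_o2 = +63.22 cm.
Lens 2 is diverging, so f₂ = −20.0 cm.
Lens 2: 1/d_i2 = 1/f₂ − 1/d_o2 = 1/(-20.0) − 1/(63.22) = -0.06582, so d_i2 = -15.2 cm.
The final image is virtual, 15.2 cm to the left of lens 2 (overall magnification ≈ -0.13).

15.2 cm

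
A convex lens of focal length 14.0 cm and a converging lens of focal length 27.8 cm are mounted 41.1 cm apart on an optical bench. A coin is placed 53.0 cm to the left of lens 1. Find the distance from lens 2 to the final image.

Lens 1: 1/d_i1 = 1/f₁ − 1/d_o1 = 1/(14.0) − 1/(53.0) = 0.05256, so d_i1 = 19.03 cm.
The intermediate image is 19.03 cm to the right of lens 1, which is 41.1 − (19.03) = 22.07 cm to the left of lens 2, so d_o2 = +22.07 cm.
Lens 2: 1/d_i2 = 1/f₂ − 1/d_o2 = 1/(27.8) − 1/(22.07) = -0.009339, so d_i2 = -107 cm.
The final image is virtual, 107 cm to the left of lens 2 (overall magnification ≈ -1.7).

107 cm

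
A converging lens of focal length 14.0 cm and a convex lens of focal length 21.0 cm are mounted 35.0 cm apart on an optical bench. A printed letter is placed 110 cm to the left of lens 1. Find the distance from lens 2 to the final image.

195 cm

Lens 1: 1/d_i1 = 1/f₁ − 1/d_o1 = 1/(14.0) − 1/(110) = 0.06234, so d_i1 = 16.04 cm.
The intermediate image is 16.04 cm to the right of lens 1, which is 35.0 − (16.04) = 18.96 cm to the left of lens 2, so d_o2 = +18.96 cm.
Lens 2: 1/d_i2 = 1/f₂ − 1/d_o2 = 1/(21.0) − 1/(18.96) = -0.005124, so d_i2 = -195 cm.
The final image is virtual, 195 cm to the left of lens 2 (overall magnification ≈ -1.5).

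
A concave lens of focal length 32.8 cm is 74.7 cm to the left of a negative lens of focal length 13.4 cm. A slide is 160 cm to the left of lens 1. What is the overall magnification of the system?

f₁ = −32.8 cm (diverging).
Lens 1: 1/d_i1 = 1/(-32.8) − 1/(160) = -0.03674, so d_i1 = -27.22 cm; m₁ = −d_i1/d_o1 = +0.1701.
d_o2 = 74.7 − (-27.22) = 101.9 cm.
f₂ = −13.4 cm (diverging).
Lens 2: 1/d_i2 = 1/(-13.4) − 1/(101.9) = -0.08444, so d_i2 = -11.84 cm; m₂ = −d_i2/d_o2 = +0.1162.
m = m₁·m₂ = (+0.1701)(+0.1162) = +0.0198.

m = +0.0198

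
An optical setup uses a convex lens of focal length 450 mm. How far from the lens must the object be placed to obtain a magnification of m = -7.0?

m = −d_i/d_o ⇒ d_i = −m·d_o.
1/f = 1/d_o + 1/d_i = 1/d_o − 1/(m·d_o) = (1 − 1/m)/d_o, so d_o = f(1 − 1/m) = (450.0)(1 − 1/(-7.0)) = 514 mm.

514 mm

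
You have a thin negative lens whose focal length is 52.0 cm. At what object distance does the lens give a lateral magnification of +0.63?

For a negative lens, f = -52.0 cm.
m = −d_i/d_o ⇒ d_i = −m·d_o.
1/f = 1/d_o + 1/d_i = 1/d_o − 1/(m·d_o) = (1 − 1/m)/d_o, so d_o = f(1 − 1/m) = (-52.00)(1 − 1/(+0.63)) = 30.5 cm.

30.5 cm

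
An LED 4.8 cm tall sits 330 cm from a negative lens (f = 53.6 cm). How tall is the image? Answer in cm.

0.671 cm

For a negative lens, f = -53.6 cm.
1/d_i = 1/f − 1/d_o = 1/(-53.60) − 1/(330) = -0.02169, so d_i = -46.11 cm.
m = −d_i/d_o = +0.1397.
|h_i| = |m|·h_o = 0.1397 × 4.8 = 0.671 cm. The image is virtual, upright and reduced, on the same side as the object.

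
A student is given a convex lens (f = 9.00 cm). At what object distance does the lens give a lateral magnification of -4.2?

11.1 cm

m = −d_i/d_o ⇒ d_i = −m·d_o.
1/f = 1/d_o + 1/d_i = 1/d_o − 1/(m·d_o) = (1 − 1/m)/d_o, so d_o = f(1 − 1/m) = (9.000)(1 − 1/(-4.2)) = 11.1 cm.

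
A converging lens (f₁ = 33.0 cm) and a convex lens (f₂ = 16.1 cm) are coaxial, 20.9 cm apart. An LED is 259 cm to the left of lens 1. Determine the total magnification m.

m = -0.0712

Lens 1: 1/d_i1 = 1/(33.0) − 1/(259) = 0.02644, so d_i1 = 37.82 cm; m₁ = −d_i1/d_o1 = -0.1460.
d_o2 = 20.9 − (37.82) = -16.92 cm (virtual object).
Lens 2: 1/d_i2 = 1/(16.1) − 1/(-16.92) = 0.1212, so d_i2 = 8.250 cm; m₂ = −d_i2/d_o2 = +0.4876.
m = m₁·m₂ = (-0.1460)(+0.4876) = -0.0712.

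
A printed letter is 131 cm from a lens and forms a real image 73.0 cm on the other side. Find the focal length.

f = 46.9 cm (converging)

Real image ⇒ d_i = +73.0 cm.
1/f = 1/d_o + 1/d_i = 1/(131) + 1/(73.0) = 0.02133, so f = 46.9 cm.
Since f is positive, the lens is converging.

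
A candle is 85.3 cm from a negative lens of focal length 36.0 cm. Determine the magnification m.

m = +0.297

For a negative lens, f = -36.0 cm.
1/d_i = 1/f − 1/d_o = 1/(-36.00) − 1/(85.3) = -0.03950, so d_i = -25.32 cm.
m = −d_i/d_o = −(-25.32)/(85.3) = +0.297.
The image is virtual, upright and reduced, on the same side as the object.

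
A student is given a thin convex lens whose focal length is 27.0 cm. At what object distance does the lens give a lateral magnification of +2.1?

m = −d_i/d_o ⇒ d_i = −m·d_o.
1/f = 1/d_o + 1/d_i = 1/d_o − 1/(m·d_o) = (1 − 1/m)/d_o, so d_o = f(1 − 1/m) = (27.00)(1 − 1/(+2.1)) = 14.1 cm.

14.1 cm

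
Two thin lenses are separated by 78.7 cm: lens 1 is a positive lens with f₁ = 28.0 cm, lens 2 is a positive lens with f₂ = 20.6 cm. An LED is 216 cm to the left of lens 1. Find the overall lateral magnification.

m = +0.118

Lens 1: 1/d_i1 = 1/(28.0) − 1/(216) = 0.03108, so d_i1 = 32.17 cm; m₁ = −d_i1/d_o1 = -0.1489.
d_o2 = 78.7 − (32.17) = 46.53 cm.
Lens 2: 1/d_i2 = 1/(20.6) − 1/(46.53) = 0.02705, so d_i2 = 36.97 cm; m₂ = −d_i2/d_o2 = -0.7944.
m = m₁·m₂ = (-0.1489)(-0.7944) = +0.118.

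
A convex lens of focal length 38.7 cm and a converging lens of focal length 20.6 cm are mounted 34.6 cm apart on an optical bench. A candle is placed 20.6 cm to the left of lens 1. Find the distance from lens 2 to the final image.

Lens 1: 1/d_i1 = 1/f₁ − 1/d_o1 = 1/(38.7) − 1/(20.6) = -0.02270, so d_i1 = -44.05 cm.
The intermediate image is 44.05 cm to the left of lens 1 (virtual), which is 34.6 − (-44.05) = 78.65 cm to the left of lens 2, so d_o2 = +78.65 cm.
Lens 2: 1/d_i2 = 1/f₂ − 1/d_o2 = 1/(20.6) − 1/(78.65) = 0.03583, so d_i2 = 27.9 cm.
The final image is real, 27.9 cm to the right of lens 2 (overall magnification ≈ -0.76).

27.9 cm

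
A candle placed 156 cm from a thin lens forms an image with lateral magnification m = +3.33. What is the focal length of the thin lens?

m = −d_i/d_o ⇒ d_i = −m·d_o = −(+3.33)·(156) = -519.5 cm.
1/f = 1/d_o + 1/d_i = 1/(156) + 1/(-519.5) = 0.004485, so f = 223 cm.
Since f is positive, the thin lens is converging.

f = 223 cm (converging)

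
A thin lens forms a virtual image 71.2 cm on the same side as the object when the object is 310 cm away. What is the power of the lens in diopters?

P = -1.08 D

Virtual image ⇒ d_i = −71.2 cm.
1/f = 1/d_o + 1/d_i = 1/(310) + 1/(-71.2) = -0.01082 cm⁻¹.
f = -92.43 cm = -0.9243 m, so P = 1/f = -1.08 D.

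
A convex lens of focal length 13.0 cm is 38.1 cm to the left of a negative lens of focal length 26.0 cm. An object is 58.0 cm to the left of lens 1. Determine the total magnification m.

m = -0.159

Lens 1: 1/d_i1 = 1/(13.0) − 1/(58.0) = 0.05968, so d_i1 = 16.76 cm; m₁ = −d_i1/d_o1 = -0.2890.
d_o2 = 38.1 − (16.76) = 21.34 cm.
f₂ = −26.0 cm (diverging).
Lens 2: 1/d_i2 = 1/(-26.0) − 1/(21.34) = -0.08532, so d_i2 = -11.72 cm; m₂ = −d_i2/d_o2 = +0.5492.
m = m₁·m₂ = (-0.2890)(+0.5492) = -0.159.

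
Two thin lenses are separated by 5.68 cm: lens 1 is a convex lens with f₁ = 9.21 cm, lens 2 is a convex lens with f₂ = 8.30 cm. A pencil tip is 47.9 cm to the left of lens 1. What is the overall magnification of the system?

m = -0.141

Lens 1: 1/d_i1 = 1/(9.21) − 1/(47.9) = 0.08770, so d_i1 = 11.40 cm; m₁ = −d_i1/d_o1 = -0.2380.
d_o2 = 5.68 − (11.40) = -5.720 cm (virtual object).
Lens 2: 1/d_i2 = 1/(8.30) − 1/(-5.720) = 0.2953, so d_i2 = 3.386 cm; m₂ = −d_i2/d_o2 = +0.5920.
m = m₁·m₂ = (-0.2380)(+0.5920) = -0.141.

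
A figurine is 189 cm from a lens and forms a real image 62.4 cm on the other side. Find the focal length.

Real image ⇒ d_i = +62.4 cm.
1/f = 1/d_o + 1/d_i = 1/(189) + 1/(62.4) = 0.02132, so f = 46.9 cm.
Since f is positive, the lens is converging.

f = 46.9 cm (converging)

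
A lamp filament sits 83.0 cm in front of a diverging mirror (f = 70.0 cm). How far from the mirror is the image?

For a diverging mirror, f = -70.0 cm.
Mirror equation: 1/q = 1/f − 1/p = 1/(-70.00) − 1/(83.0) = -0.01429 − 0.01205 = -0.02633, so q = -38.0 cm.
The image is virtual, upright and reduced, behind the mirror.

38.0 cm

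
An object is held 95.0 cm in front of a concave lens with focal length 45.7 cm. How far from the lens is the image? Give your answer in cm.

30.9 cm

For a concave lens, f = -45.7 cm.
Thin-lens equation: 1/s_i = 1/f − 1/s_o = 1/(-45.70) − 1/(95.0) = -0.02188 − 0.01053 = -0.03241, so s_i = -30.9 cm.
The image is virtual, upright and reduced, on the same side as the object.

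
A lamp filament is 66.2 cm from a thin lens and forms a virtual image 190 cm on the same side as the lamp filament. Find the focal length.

Virtual image ⇒ d_i = −190 cm.
1/f = 1/d_o + 1/d_i = 1/(66.2) + 1/(-190) = 0.009843, so f = 102 cm.
Since f is positive, the thin lens is converging.

f = 102 cm (converging)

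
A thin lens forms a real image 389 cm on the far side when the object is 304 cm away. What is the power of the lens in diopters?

d_i = +389 cm.
1/f = 1/d_o + 1/d_i = 1/(304) + 1/(389) = 0.005860 cm⁻¹.
f = 170.6 cm = 1.706 m, so P = 1/f = +0.586 D.

P = +0.586 D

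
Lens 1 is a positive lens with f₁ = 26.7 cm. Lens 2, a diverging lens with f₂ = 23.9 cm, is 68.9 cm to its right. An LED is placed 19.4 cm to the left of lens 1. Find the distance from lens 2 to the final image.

Lens 1: 1/d_i1 = 1/f₁ − 1/d_o1 = 1/(26.7) − 1/(19.4) = -0.01409, so d_i1 = -70.96 cm.
The intermediate image is 70.96 cm to the left of lens 1 (virtual), which is 68.9 − (-70.96) = 139.9 cm to the left of lens 2, so d_o2 = +139.9 cm.
Lens 2 is diverging, so f₂ = −23.9 cm.
Lens 2: 1/d_i2 = 1/f₂ − 1/d_o2 = 1/(-23.9) − 1/(139.9) = -0.04899, so d_i2 = -20.4 cm.
The final image is virtual, 20.4 cm to the left of lens 2 (overall magnification ≈ 0.53).

20.4 cm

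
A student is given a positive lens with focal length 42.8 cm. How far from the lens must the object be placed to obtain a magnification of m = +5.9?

m = −d_i/d_o ⇒ d_i = −m·d_o.
1/f = 1/d_o + 1/d_i = 1/d_o − 1/(m·d_o) = (1 − 1/m)/d_o, so d_o = f(1 − 1/m) = (42.80)(1 − 1/(+5.9)) = 35.5 cm.

35.5 cm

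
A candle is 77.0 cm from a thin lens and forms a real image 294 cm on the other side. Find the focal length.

f = 61.0 cm (converging)

Real image ⇒ d_i = +294 cm.
1/f = 1/d_o + 1/d_i = 1/(77.0) + 1/(294) = 0.01639, so f = 61.0 cm.
Since f is positive, the thin lens is converging.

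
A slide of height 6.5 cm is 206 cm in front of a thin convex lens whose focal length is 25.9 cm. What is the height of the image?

1/d_i = 1/f − 1/d_o = 1/(25.90) − 1/(206) = 0.03376, so d_i = 29.62 cm.
m = −d_i/d_o = -0.1438.
|h_i| = |m|·h_o = 0.1438 × 6.5 = 0.935 cm. The image is real, inverted and reduced, on the far side of the lens.

0.935 cm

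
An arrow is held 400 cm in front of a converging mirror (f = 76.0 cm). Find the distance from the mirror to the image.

93.8 cm

Mirror equation: 1/d_i = 1/f − 1/d_o = 1/(76.00) − 1/(400) = 0.01316 − 0.002500 = 0.01066, so d_i = 93.8 cm.
The image is real, inverted and reduced, in front of the mirror.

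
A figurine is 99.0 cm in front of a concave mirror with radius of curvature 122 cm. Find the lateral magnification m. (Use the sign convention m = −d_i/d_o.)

m = -1.61

f = R/2 = 122/2 = 61.00 cm.
1/d_i = 1/f − 1/d_o = 1/(61.00) − 1/(99.0) = 0.006292, so d_i = 158.9 cm.
m = −d_i/d_o = −(158.9)/(99.0) = -1.61.
The image is real, inverted and enlarged, in front of the mirror.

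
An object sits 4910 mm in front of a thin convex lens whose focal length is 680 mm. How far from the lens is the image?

Thin-lens equation: 1/d_i = 1/f − 1/d_o = 1/(680.0) − 1/(4910) = 0.001471 − 0.0002037 = 0.001267, so d_i = 789 mm.
The image is real, inverted and reduced, on the far side of the lens.

789 mm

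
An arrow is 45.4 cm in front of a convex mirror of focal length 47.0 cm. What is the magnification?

m = +0.509

For a convex mirror, f = -47.0 cm.
1/d_i = 1/f − 1/d_o = 1/(-47.00) − 1/(45.4) = -0.04330, so d_i = -23.09 cm.
m = −d_i/d_o = −(-23.09)/(45.4) = +0.509.
The image is virtual, upright and reduced, behind the mirror.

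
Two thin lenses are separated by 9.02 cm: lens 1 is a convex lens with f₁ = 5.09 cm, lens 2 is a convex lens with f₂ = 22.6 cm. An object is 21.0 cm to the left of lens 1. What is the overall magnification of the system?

m = -0.356

Lens 1: 1/d_i1 = 1/(5.09) − 1/(21.0) = 0.1488, so d_i1 = 6.718 cm; m₁ = −d_i1/d_o1 = -0.3199.
d_o2 = 9.02 − (6.718) = 2.302 cm.
Lens 2: 1/d_i2 = 1/(22.6) − 1/(2.302) = -0.3902, so d_i2 = -2.563 cm; m₂ = −d_i2/d_o2 = +1.113.
m = m₁·m₂ = (-0.3199)(+1.113) = -0.356.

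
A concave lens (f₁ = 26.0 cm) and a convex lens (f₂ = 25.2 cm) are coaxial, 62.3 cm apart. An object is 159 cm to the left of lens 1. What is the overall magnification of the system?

f₁ = −26.0 cm (diverging).
Lens 1: 1/d_i1 = 1/(-26.0) − 1/(159) = -0.04475, so d_i1 = -22.35 cm; m₁ = −d_i1/d_o1 = +0.1406.
d_o2 = 62.3 − (-22.35) = 84.65 cm.
Lens 2: 1/d_i2 = 1/(25.2) − 1/(84.65) = 0.02787, so d_i2 = 35.88 cm; m₂ = −d_i2/d_o2 = -0.4239.
m = m₁·m₂ = (+0.1406)(-0.4239) = -0.0596.

m = -0.0596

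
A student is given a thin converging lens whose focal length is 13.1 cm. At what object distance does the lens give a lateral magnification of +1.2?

2.18 cm

m = −d_i/d_o ⇒ d_i = −m·d_o.
1/f = 1/d_o + 1/d_i = 1/d_o − 1/(m·d_o) = (1 − 1/m)/d_o, so d_o = f(1 − 1/m) = (13.10)(1 − 1/(+1.2)) = 2.18 cm.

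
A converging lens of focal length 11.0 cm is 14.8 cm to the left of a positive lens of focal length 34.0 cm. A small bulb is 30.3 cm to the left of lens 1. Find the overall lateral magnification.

Lens 1: 1/d_i1 = 1/(11.0) − 1/(30.3) = 0.05791, so d_i1 = 17.27 cm; m₁ = −d_i1/d_o1 = -0.5700.
d_o2 = 14.8 − (17.27) = -2.470 cm (virtual object).
Lens 2: 1/d_i2 = 1/(34.0) − 1/(-2.470) = 0.4343, so d_i2 = 2.303 cm; m₂ = −d_i2/d_o2 = +0.9323.
m = m₁·m₂ = (-0.5700)(+0.9323) = -0.531.

m = -0.531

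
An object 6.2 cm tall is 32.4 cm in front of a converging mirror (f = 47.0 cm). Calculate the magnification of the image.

m = +3.22

1/d_i = 1/f − 1/d_o = 1/(47.00) − 1/(32.4) = -0.009588, so d_i = -104.3 cm.
m = −d_i/d_o = −(-104.3)/(32.4) = +3.22.
The image is virtual, upright and enlarged, behind the mirror.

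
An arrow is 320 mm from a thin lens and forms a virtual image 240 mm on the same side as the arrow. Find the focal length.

Virtual image ⇒ d_i = −240 mm.
1/f = 1/d_o + 1/d_i = 1/(320) + 1/(-240) = -0.001042, so f = -960 mm.
Since f is negative, the thin lens is diverging.

f = -960 mm (diverging)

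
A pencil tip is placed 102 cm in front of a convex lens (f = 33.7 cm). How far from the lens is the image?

50.3 cm

Thin-lens equation: 1/d_i = 1/f − 1/d_o = 1/(33.70) − 1/(102) = 0.02967 − 0.009804 = 0.01987, so d_i = 50.3 cm.
The image is real, inverted and reduced, on the far side of the lens.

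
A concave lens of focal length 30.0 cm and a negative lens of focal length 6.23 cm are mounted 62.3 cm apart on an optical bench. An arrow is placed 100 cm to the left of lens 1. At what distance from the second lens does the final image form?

Lens 1 is diverging, so f₁ = −30.0 cm.
Lens 1: 1/d_i1 = 1/f₁ − 1/d_o1 = 1/(-30.0) − 1/(100) = -0.04333, so d_i1 = -23.08 cm.
The intermediate image is 23.08 cm to the left of lens 1 (virtual), which is 62.3 − (-23.08) = 85.38 cm to the left of lens 2, so d_o2 = +85.38 cm.
Lens 2 is diverging, so f₂ = −6.23 cm.
Lens 2: 1/d_i2 = 1/f₂ − 1/d_o2 = 1/(-6.23) − 1/(85.38) = -0.1722, so d_i2 = -5.81 cm.
The final image is virtual, 5.81 cm to the left of lens 2 (overall magnification ≈ 0.016).

5.81 cm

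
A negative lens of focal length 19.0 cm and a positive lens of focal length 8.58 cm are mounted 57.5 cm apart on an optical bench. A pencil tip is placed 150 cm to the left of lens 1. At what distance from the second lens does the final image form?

Lens 1 is diverging, so f₁ = −19.0 cm.
Lens 1: 1/d_i1 = 1/f₁ − 1/d_o1 = 1/(-19.0) − 1/(150) = -0.05930, so d_i1 = -16.86 cm.
The intermediate image is 16.86 cm to the left of lens 1 (virtual), which is 57.5 − (-16.86) = 74.36 cm to the left of lens 2, so d_o2 = +74.36 cm.
Lens 2: 1/d_i2 = 1/f₂ − 1/d_o2 = 1/(8.58) − 1/(74.36) = 0.1031, so d_i2 = 9.70 cm.
The final image is real, 9.70 cm to the right of lens 2 (overall magnification ≈ -0.015).

9.70 cm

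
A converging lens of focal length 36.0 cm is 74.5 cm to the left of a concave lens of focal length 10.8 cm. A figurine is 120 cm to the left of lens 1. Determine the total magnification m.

Lens 1: 1/d_i1 = 1/(36.0) − 1/(120) = 0.01944, so d_i1 = 51.43 cm; m₁ = −d_i1/d_o1 = -0.4286.
d_o2 = 74.5 − (51.43) = 23.07 cm.
f₂ = −10.8 cm (diverging).
Lens 2: 1/d_i2 = 1/(-10.8) − 1/(23.07) = -0.1359, so d_i2 = -7.356 cm; m₂ = −d_i2/d_o2 = +0.3189.
m = m₁·m₂ = (-0.4286)(+0.3189) = -0.137.

m = -0.137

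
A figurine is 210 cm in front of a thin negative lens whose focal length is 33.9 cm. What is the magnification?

m = +0.139

For a negative lens, f = -33.9 cm.
1/d_i = 1/f − 1/d_o = 1/(-33.90) − 1/(210) = -0.03426, so d_i = -29.19 cm.
m = −d_i/d_o = −(-29.19)/(210) = +0.139.
The image is virtual, upright and reduced, on the same side as the object.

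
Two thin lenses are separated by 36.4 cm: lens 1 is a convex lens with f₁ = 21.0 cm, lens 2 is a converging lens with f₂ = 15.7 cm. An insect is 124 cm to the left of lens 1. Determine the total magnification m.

m = -0.699

Lens 1: 1/d_i1 = 1/(21.0) − 1/(124) = 0.03955, so d_i1 = 25.28 cm; m₁ = −d_i1/d_o1 = -0.2039.
d_o2 = 36.4 − (25.28) = 11.12 cm.
Lens 2: 1/d_i2 = 1/(15.7) − 1/(11.12) = -0.02623, so d_i2 = -38.12 cm; m₂ = −d_i2/d_o2 = +3.428.
m = m₁·m₂ = (-0.2039)(+3.428) = -0.699.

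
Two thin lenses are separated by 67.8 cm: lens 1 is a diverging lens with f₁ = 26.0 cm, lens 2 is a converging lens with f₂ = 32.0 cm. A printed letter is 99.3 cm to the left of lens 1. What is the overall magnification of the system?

f₁ = −26.0 cm (diverging).
Lens 1: 1/d_i1 = 1/(-26.0) − 1/(99.3) = -0.04853, so d_i1 = -20.60 cm; m₁ = −d_i1/d_o1 = +0.2075.
d_o2 = 67.8 − (-20.60) = 88.40 cm.
Lens 2: 1/d_i2 = 1/(32.0) − 1/(88.40) = 0.01994, so d_i2 = 50.16 cm; m₂ = −d_i2/d_o2 = -0.5674.
m = m₁·m₂ = (+0.2075)(-0.5674) = -0.118.

m = -0.118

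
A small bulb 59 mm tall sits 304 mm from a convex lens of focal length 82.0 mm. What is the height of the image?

21.8 mm

1/d_i = 1/f − 1/d_o = 1/(82.00) − 1/(304) = 0.008906, so d_i = 112.3 mm.
m = −d_i/d_o = -0.3694.
|h_i| = |m|·h_o = 0.3694 × 59 = 21.8 mm. The image is real, inverted and reduced, on the far side of the lens.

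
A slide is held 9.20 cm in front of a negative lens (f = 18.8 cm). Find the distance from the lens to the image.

For a negative lens, f = -18.8 cm.
Thin-lens equation: 1/v = 1/f − 1/u = 1/(-18.80) − 1/(9.20) = -0.05319 − 0.1087 = -0.1619, so v = -6.18 cm.
The image is virtual, upright and reduced, on the same side as the object.

6.18 cm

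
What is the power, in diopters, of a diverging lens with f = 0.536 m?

P = -1.87 D

For a diverging lens, f = −0.536 m.
P = 1/f = 1/(-0.536 m) = -1.87 D.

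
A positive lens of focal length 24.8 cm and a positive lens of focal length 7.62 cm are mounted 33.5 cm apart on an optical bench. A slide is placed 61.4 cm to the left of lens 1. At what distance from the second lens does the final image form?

Lens 1: 1/d_i1 = 1/f₁ − 1/d_o1 = 1/(24.8) − 1/(61.4) = 0.02404, so d_i1 = 41.60 cm.
The intermediate image is 41.60 cm to the right of lens 1, which lies 8.100 cm to the right of lens 2 — a virtual object — so d_o2 = −8.100 cm.
Lens 2: 1/d_i2 = 1/f₂ − 1/d_o2 = 1/(7.62) − 1/(-8.100) = 0.2547, so d_i2 = 3.93 cm.
The final image is real, 3.93 cm to the right of lens 2 (overall magnification ≈ -0.33).

3.93 cm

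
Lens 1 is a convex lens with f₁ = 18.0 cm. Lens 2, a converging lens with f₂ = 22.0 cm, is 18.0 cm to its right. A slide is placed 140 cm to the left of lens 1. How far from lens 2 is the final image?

Lens 1: 1/d_i1 = 1/f₁ − 1/d_o1 = 1/(18.0) − 1/(140) = 0.04841, so d_i1 = 20.66 cm.
The intermediate image is 20.66 cm to the right of lens 1, which lies 2.660 cm to the right of lens 2 — a virtual object — so d_o2 = −2.660 cm.
Lens 2: 1/d_i2 = 1/f₂ − 1/d_o2 = 1/(22.0) − 1/(-2.660) = 0.4214, so d_i2 = 2.37 cm.
The final image is real, 2.37 cm to the right of lens 2 (overall magnification ≈ -0.13).

2.37 cm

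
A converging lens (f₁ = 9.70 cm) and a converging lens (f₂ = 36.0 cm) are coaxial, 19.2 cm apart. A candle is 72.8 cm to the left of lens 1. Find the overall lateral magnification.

Lens 1: 1/d_i1 = 1/(9.70) − 1/(72.8) = 0.08936, so d_i1 = 11.19 cm; m₁ = −d_i1/d_o1 = -0.1537.
d_o2 = 19.2 − (11.19) = 8.010 cm.
Lens 2: 1/d_i2 = 1/(36.0) − 1/(8.010) = -0.09707, so d_i2 = -10.30 cm; m₂ = −d_i2/d_o2 = +1.286.
m = m₁·m₂ = (-0.1537)(+1.286) = -0.198.

m = -0.198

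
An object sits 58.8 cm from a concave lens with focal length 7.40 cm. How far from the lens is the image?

6.57 cm

For a concave lens, f = -7.40 cm.
Thin-lens equation: 1/q = 1/f − 1/p = 1/(-7.400) − 1/(58.8) = -0.1351 − 0.01701 = -0.1521, so q = -6.57 cm.
The image is virtual, upright and reduced, on the same side as the object.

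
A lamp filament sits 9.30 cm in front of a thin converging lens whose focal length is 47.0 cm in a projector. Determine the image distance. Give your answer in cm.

Lens equation: 1/v = 1/f − 1/u = 1/(47.00) − 1/(9.30) = 0.02128 − 0.1075 = -0.08625, so v = -11.6 cm.
The image is virtual, upright and enlarged, on the same side as the object.

11.6 cm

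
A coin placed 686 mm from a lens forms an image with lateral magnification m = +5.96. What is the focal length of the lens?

m = −d_i/d_o ⇒ d_i = −m·d_o = −(+5.96)·(686) = -4089 mm.
1/f = 1/d_o + 1/d_i = 1/(686) + 1/(-4089) = 0.001213, so f = 824 mm.
Since f is positive, the lens is converging.

f = 824 mm (converging)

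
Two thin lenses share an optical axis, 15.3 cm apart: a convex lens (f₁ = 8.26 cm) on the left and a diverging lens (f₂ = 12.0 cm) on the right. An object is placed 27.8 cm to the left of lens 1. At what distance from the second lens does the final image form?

Lens 1: 1/d_i1 = 1/f₁ − 1/d_o1 = 1/(8.26) − 1/(27.8) = 0.08509, so d_i1 = 11.75 cm.
The intermediate image is 11.75 cm to the right of lens 1, which is 15.3 − (11.75) = 3.550 cm to the left of lens 2, so d_o2 = +3.550 cm.
Lens 2 is diverging, so f₂ = −12.0 cm.
Lens 2: 1/d_i2 = 1/f₂ − 1/d_o2 = 1/(-12.0) − 1/(3.550) = -0.3650, so d_i2 = -2.74 cm.
The final image is virtual, 2.74 cm to the left of lens 2 (overall magnification ≈ -0.33).

2.74 cm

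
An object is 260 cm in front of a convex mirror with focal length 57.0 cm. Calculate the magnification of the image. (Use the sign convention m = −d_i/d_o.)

For a convex mirror, f = -57.0 cm.
1/d_i = 1/f − 1/d_o = 1/(-57.00) − 1/(260) = -0.02139, so d_i = -46.75 cm.
m = −d_i/d_o = −(-46.75)/(260) = +0.180.
The image is virtual, upright and reduced, behind the mirror.

m = +0.180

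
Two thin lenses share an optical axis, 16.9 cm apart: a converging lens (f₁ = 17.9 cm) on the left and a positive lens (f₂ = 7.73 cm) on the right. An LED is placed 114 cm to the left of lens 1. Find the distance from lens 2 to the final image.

2.78 cm

Lens 1: 1/d_i1 = 1/f₁ − 1/d_o1 = 1/(17.9) − 1/(114) = 0.04709, so d_i1 = 21.23 cm.
The intermediate image is 21.23 cm to the right of lens 1, which lies 4.330 cm to the right of lens 2 — a virtual object — so d_o2 = −4.330 cm.
Lens 2: 1/d_i2 = 1/f₂ − 1/d_o2 = 1/(7.73) − 1/(-4.330) = 0.3603, so d_i2 = 2.78 cm.
The final image is real, 2.78 cm to the right of lens 2 (overall magnification ≈ -0.12).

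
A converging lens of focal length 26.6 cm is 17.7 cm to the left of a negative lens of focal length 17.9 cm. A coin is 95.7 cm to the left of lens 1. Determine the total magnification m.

Lens 1: 1/d_i1 = 1/(26.6) − 1/(95.7) = 0.02714, so d_i1 = 36.84 cm; m₁ = −d_i1/d_o1 = -0.3850.
d_o2 = 17.7 − (36.84) = -19.14 cm (virtual object).
f₂ = −17.9 cm (diverging).
Lens 2: 1/d_i2 = 1/(-17.9) − 1/(-19.14) = -0.003619, so d_i2 = -276.3 cm; m₂ = −d_i2/d_o2 = -14.44.
m = m₁·m₂ = (-0.3850)(-14.44) = +5.56.

m = +5.56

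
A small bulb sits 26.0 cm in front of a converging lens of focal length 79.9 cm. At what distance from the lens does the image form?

Thin-lens equation: 1/v = 1/f − 1/u = 1/(79.90) − 1/(26.0) = 0.01252 − 0.03846 = -0.02595, so v = -38.5 cm.
The image is virtual, upright and enlarged, on the same side as the object.

38.5 cm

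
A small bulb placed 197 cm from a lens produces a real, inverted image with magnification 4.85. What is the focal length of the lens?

f = 163 cm (converging)

m = −d_i/d_o ⇒ d_i = −m·d_o = −(-4.85)·(197) = 955.4 cm.
1/f = 1/d_o + 1/d_i = 1/(197) + 1/(955.4) = 0.006123, so f = 163 cm.
Since f is positive, the lens is converging.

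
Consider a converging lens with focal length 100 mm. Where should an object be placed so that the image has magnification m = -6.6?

115 mm

m = −d_i/d_o ⇒ d_i = −m·d_o.
1/f = 1/d_o + 1/d_i = 1/d_o − 1/(m·d_o) = (1 − 1/m)/d_o, so d_o = f(1 − 1/m) = (100.0)(1 − 1/(-6.6)) = 115 mm.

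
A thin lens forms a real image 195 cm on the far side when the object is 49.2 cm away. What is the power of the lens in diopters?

P = +2.55 D

d_i = +195 cm.
1/f = 1/d_o + 1/d_i = 1/(49.2) + 1/(195) = 0.02545 cm⁻¹.
f = 39.29 cm = 0.3929 m, so P = 1/f = +2.55 D.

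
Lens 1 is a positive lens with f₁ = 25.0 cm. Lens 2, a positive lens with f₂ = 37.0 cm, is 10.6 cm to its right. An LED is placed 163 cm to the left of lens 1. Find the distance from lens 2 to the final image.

Lens 1: 1/d_i1 = 1/f₁ − 1/d_o1 = 1/(25.0) − 1/(163) = 0.03387, so d_i1 = 29.53 cm.
The intermediate image is 29.53 cm to the right of lens 1, which lies 18.93 cm to the right of lens 2 — a virtual object — so d_o2 = −18.93 cm.
Lens 2: 1/d_i2 = 1/f₂ − 1/d_o2 = 1/(37.0) − 1/(-18.93) = 0.07985, so d_i2 = 12.5 cm.
The final image is real, 12.5 cm to the right of lens 2 (overall magnification ≈ -0.12).

12.5 cm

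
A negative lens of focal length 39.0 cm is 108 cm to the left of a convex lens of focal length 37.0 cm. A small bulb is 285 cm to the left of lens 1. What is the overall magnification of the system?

m = -0.0423

f₁ = −39.0 cm (diverging).
Lens 1: 1/d_i1 = 1/(-39.0) − 1/(285) = -0.02915, so d_i1 = -34.31 cm; m₁ = −d_i1/d_o1 = +0.1204.
d_o2 = 108 − (-34.31) = 142.3 cm.
Lens 2: 1/d_i2 = 1/(37.0) − 1/(142.3) = 0.02000, so d_i2 = 50.00 cm; m₂ = −d_i2/d_o2 = -0.3514.
m = m₁·m₂ = (+0.1204)(-0.3514) = -0.0423.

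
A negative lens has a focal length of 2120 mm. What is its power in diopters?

For a negative lens, f = −2120 mm.
f = -212 cm = -2.12 m.
P = 1/f = 1/(-2.12 m) = -0.472 D.

P = -0.472 D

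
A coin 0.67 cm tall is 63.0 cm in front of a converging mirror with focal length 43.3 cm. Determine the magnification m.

m = -2.20

1/d_i = 1/f − 1/d_o = 1/(43.30) − 1/(63.0) = 0.007222, so d_i = 138.5 cm.
m = −d_i/d_o = −(138.5)/(63.0) = -2.20.
The image is real, inverted and enlarged, in front of the mirror.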